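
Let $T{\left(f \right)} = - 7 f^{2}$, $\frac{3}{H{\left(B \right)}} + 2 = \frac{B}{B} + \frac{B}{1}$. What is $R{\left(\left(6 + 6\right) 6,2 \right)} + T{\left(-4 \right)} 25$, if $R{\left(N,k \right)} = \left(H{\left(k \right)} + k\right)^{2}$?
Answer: $-2775$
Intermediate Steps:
$H{\left(B \right)} = \frac{3}{-1 + B}$ ($H{\left(B \right)} = \frac{3}{-2 + \left(\frac{B}{B} + \frac{B}{1}\right)} = \frac{3}{-2 + \left(1 + B 1\right)} = \frac{3}{-2 + \left(1 + B\right)} = \frac{3}{-1 + B}$)
$R{\left(N,k \right)} = \left(k + \frac{3}{-1 + k}\right)^{2}$ ($R{\left(N,k \right)} = \left(\frac{3}{-1 + k} + k\right)^{2} = \left(k + \frac{3}{-1 + k}\right)^{2}$)
$R{\left(\left(6 + 6\right) 6,2 \right)} + T{\left(-4 \right)} 25 = \left(2 + \frac{3}{-1 + 2}\right)^{2} + - 7 \left(-4\right)^{2} \cdot 25 = \left(2 + \frac{3}{1}\right)^{2} + \left(-7\right) 16 \cdot 25 = \left(2 + 3 \cdot 1\right)^{2} - 2800 = \left(2 + 3\right)^{2} - 2800 = 5^{2} - 2800 = 25 - 2800 = -2775$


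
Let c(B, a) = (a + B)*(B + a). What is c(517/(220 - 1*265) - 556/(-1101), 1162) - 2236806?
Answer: -248734896192389/272745225 ≈ -9.1197e+5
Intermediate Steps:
c(B, a) = (B + a)**2 (c(B, a) = (B + a)*(B + a) = (B + a)**2)
c(517/(220 - 1*265) - 556/(-1101), 1162) - 2236806 = ((517/(220 - 1*265) - 556/(-1101)) + 1162)**2 - 2236806 = ((517/(220 - 265) - 556*(-1/1101)) + 1162)**2 - 2236806 = ((517/(-45) + 556/1101) + 1162)**2 - 2236806 = ((517*(-1/45) + 556/1101) + 1162)**2 - 2236806 = ((-517/45 + 556/1101) + 1162)**2 - 2236806 = (-181399/16515 + 1162)**2 - 2236806 = (19009031/16515)**2 - 2236806 = 361343259558961/272745225 - 2236806 = -248734896192389/272745225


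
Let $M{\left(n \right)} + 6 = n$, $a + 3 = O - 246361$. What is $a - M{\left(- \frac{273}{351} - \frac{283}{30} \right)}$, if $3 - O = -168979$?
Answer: $- \frac{6962921}{90} \approx -77366.0$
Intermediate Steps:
$O = 168982$ ($O = 3 - -168979 = 3 + 168979 = 168982$)
$a = -77382$ ($a = -3 + \left(168982 - 246361\right) = -3 - 77379 = -77382$)
$M{\left(n \right)} = -6 + n$
$a - M{\left(- \frac{273}{351} - \frac{283}{30} \right)} = -77382 - \left(-6 - \left(\frac{7}{9} + \frac{283}{30}\right)\right) = -77382 - \left(-6 - \frac{919}{90}\right) = -77382 - - \frac{1459}{90} = -77382 + \frac{1459}{90} = - \frac{6962921}{90}$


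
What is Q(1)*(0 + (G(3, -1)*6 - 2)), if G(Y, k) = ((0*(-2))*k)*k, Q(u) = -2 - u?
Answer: 6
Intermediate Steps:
G(Y, k) = 0 (G(Y, k) = (0*k)*k = 0*k = 0)
Q(1)*(0 + (G(3, -1)*6 - 2)) = (-2 - 1*1)*(0 + (0*6 - 2)) = (-2 - 1)*(0 + (0 - 2)) = -3*(0 - 2) = -3*(-2) = 6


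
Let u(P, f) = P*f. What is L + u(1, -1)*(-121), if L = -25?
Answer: 96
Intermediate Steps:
L + u(1, -1)*(-121) = -25 + (1*(-1))*(-121) = -25 - 1*(-121) = -25 + 121 = 96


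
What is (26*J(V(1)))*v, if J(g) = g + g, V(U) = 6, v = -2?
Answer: -624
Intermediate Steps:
J(g) = 2*g
(26*J(V(1)))*v = (26*(2*6))*(-2) = (26*12)*(-2) = 312*(-2) = -624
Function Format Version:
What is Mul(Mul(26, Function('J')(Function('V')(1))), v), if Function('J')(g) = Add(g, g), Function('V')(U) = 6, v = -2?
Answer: -624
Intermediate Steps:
Function('J')(g) = Mul(2, g)
Mul(Mul(26, Function('J')(Function('V')(1))), v) = Mul(Mul(26, Mul(2, 6)), -2) = Mul(Mul(26, 12), -2) = Mul(312, -2) = -624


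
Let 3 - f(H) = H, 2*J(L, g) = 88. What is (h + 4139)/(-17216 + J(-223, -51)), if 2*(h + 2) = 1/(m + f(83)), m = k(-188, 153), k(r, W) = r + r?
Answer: -3772943/15660864 ≈ -0.24092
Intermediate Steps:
J(L, g) = 44 (J(L, g) = (½)*88 = 44)
k(r, W) = 2*r
m = -376 (m = 2*(-188) = -376)
f(H) = 3 - H
h = -1825/912 (h = -2 + 1/(2*(-376 + (3 - 1*83))) = -2 + 1/(2*(-376 + (3 - 83))) = -2 + 1/(2*(-376 - 80)) = -2 + (½)/(-456) = -2 + (½)*(-1/456) = -2 - 1/912 = -1825/912 ≈ -2.0011)
(h + 4139)/(-17216 + J(-223, -51)) = (-1825/912 + 4139)/(-17216 + 44) = (3772943/912)/(-17172) = (3772943/912)*(-1/17172) = -3772943/15660864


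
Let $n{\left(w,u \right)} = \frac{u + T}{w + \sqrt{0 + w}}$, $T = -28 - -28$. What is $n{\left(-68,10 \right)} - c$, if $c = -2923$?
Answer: $\frac{201677}{69} - \frac{5 i \sqrt{17}}{1173} \approx 2922.9 - 0.017575 i$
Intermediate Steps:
$T = 0$ ($T = -28 + 28 = 0$)
$n{\left(w,u \right)} = \frac{u}{w + \sqrt{w}}$ ($n{\left(w,u \right)} = \frac{u + 0}{w + \sqrt{0 + w}} = \frac{u}{w + \sqrt{w}}$)
$n{\left(-68,10 \right)} - c = \frac{10}{-68 + \sqrt{-68}} - -2923 = \frac{10}{-68 + 2 i \sqrt{17}} + 2923 = 2923 + \frac{10}{-68 + 2 i \sqrt{17}}$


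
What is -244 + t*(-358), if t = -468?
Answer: 167300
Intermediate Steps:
-244 + t*(-358) = -244 - 468*(-358) = -244 + 167544 = 167300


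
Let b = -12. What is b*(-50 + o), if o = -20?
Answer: 840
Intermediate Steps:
b*(-50 + o) = -12*(-50 - 20) = -12*(-70) = 840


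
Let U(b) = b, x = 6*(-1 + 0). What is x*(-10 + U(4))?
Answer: 36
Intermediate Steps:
x = -6 (x = 6*(-1) = -6)
x*(-10 + U(4)) = -6*(-10 + 4) = -6*(-6) = 36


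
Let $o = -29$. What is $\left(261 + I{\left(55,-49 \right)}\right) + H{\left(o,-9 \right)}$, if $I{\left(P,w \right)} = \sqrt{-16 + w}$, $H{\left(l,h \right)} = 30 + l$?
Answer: $262 + i \sqrt{65} \approx 262.0 + 8.0623 i$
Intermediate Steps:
$\left(261 + I{\left(55,-49 \right)}\right) + H{\left(o,-9 \right)} = \left(261 + \sqrt{-16 - 49}\right) + \left(30 - 29\right) = \left(261 + \sqrt{-65}\right) + 1 = \left(261 + i \sqrt{65}\right) + 1 = 262 + i \sqrt{65}$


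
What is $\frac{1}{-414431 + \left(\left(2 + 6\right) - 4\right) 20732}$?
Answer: $- \frac{1}{331503} \approx -3.0166 \cdot 10^{-6}$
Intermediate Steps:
$\frac{1}{-414431 + \left(\left(2 + 6\right) - 4\right) 20732} = \frac{1}{-414431 + \left(8 - 4\right) 20732} = \frac{1}{-414431 + 4 \cdot 20732} = \frac{1}{-414431 + 82928} = \frac{1}{-331503} = - \frac{1}{331503}$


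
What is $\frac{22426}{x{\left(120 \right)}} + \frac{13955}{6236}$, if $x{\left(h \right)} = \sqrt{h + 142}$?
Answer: $\frac{13955}{6236} + \frac{11213 \sqrt{262}}{131} \approx 1387.7$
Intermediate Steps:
$x{\left(h \right)} = \sqrt{142 + h}$
$\frac{22426}{x{\left(120 \right)}} + \frac{13955}{6236} = \frac{22426}{\sqrt{142 + 120}} + \frac{13955}{6236} = \frac{22426}{\sqrt{262}} + 13955 \cdot \frac{1}{6236} = 22426 \frac{\sqrt{262}}{262} + \frac{13955}{6236} = \frac{11213 \sqrt{262}}{131} + \frac{13955}{6236} = \frac{13955}{6236} + \frac{11213 \sqrt{262}}{131}$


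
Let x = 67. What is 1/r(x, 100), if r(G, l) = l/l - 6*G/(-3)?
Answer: 1/135 ≈ 0.0074074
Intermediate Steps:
r(G, l) = 1 + 2*G (r(G, l) = 1 - 6*G*(-⅓) = 1 + 2*G)
1/r(x, 100) = 1/(1 + 2*67) = 1/(1 + 134) = 1/135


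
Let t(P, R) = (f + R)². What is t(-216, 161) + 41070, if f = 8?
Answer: 69631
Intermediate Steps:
t(P, R) = (8 + R)²
t(-216, 161) + 41070 = (8 + 161)² + 41070 = 169² + 41070 = 28561 + 41070 = 69631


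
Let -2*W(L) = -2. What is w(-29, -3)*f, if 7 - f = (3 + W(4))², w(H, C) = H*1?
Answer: 261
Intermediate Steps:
w(H, C) = H
W(L) = 1 (W(L) = -½*(-2) = 1)
f = -9 (f = 7 - (3 + 1)² = 7 - 1*4² = 7 - 1*16 = 7 - 16 = -9)
w(-29, -3)*f = -29*(-9) = 261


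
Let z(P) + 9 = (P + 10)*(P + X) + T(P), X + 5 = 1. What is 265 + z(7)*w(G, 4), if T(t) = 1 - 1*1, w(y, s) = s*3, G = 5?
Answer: 769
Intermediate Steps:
X = -4 (X = -5 + 1 = -4)
w(y, s) = 3*s
T(t) = 0 (T(t) = 1 - 1 = 0)
z(P) = -9 + (-4 + P)*(10 + P) (z(P) = -9 + ((P + 10)*(P - 4) + 0) = -9 + ((10 + P)*(-4 + P) + 0) = -9 + ((-4 + P)*(10 + P) + 0) = -9 + (-4 + P)*(10 + P))
265 + z(7)*w(G, 4) = 265 + (-49 + 7**2 + 6*7)*(3*4) = 265 + (-49 + 49 + 42)*12 = 265 + 42*12 = 265 + 504 = 769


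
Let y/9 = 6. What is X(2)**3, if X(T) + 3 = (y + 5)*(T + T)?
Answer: 12649337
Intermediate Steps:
y = 54 (y = 9*6 = 54)
X(T) = -3 + 118*T (X(T) = -3 + (54 + 5)*(T + T) = -3 + 59*(2*T) = -3 + 118*T)
X(2)**3 = (-3 + 118*2)**3 = (-3 + 236)**3 = 233**3 = 12649337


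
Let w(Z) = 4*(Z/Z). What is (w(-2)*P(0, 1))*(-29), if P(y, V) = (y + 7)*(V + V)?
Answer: -1624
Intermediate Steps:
P(y, V) = 2*V*(7 + y) (P(y, V) = (7 + y)*(2*V) = 2*V*(7 + y))
w(Z) = 4 (w(Z) = 4*1 = 4)
(w(-2)*P(0, 1))*(-29) = (4*(2*1*(7 + 0)))*(-29) = (4*(2*1*7))*(-29) = (4*14)*(-29) = 56*(-29) = -1624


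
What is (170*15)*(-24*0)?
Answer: 0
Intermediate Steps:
(170*15)*(-24*0) = 2550*0 = 0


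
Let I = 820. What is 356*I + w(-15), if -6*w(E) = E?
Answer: 583845/2 ≈ 2.9192e+5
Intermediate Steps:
w(E) = -E/6
356*I + w(-15) = 356*820 - ⅙*(-15) = 291920 + 5/2 = 583845/2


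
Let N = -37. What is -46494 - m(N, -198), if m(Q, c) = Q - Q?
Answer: -46494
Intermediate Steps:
m(Q, c) = 0
-46494 - m(N, -198) = -46494 - 1*0 = -46494 + 0 = -46494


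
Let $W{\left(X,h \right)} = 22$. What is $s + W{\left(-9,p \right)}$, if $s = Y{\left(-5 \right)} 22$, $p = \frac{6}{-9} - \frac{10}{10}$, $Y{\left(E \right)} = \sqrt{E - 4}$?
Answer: $22 + 66 i \approx 22.0 + 66.0 i$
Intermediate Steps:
$Y{\left(E \right)} = \sqrt{-4 + E}$
$p = - \frac{5}{3}$ ($p = 6 \left(- \frac{1}{9}\right) - 1 = - \frac{2}{3} - 1 = - \frac{5}{3} \approx -1.6667$)
$s = 66 i$ ($s = \sqrt{-4 - 5} \cdot 22 = \sqrt{-9} \cdot 22 = 3 i 22 = 66 i \approx 66.0 i$)
$s + W{\left(-9,p \right)} = 66 i + 22 = 22 + 66 i$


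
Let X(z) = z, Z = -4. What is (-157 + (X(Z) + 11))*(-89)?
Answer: 13350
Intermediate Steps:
(-157 + (X(Z) + 11))*(-89) = (-157 + (-4 + 11))*(-89) = (-157 + 7)*(-89) = -150*(-89) = 13350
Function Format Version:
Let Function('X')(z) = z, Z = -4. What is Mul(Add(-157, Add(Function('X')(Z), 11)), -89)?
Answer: 13350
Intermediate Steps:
Mul(Add(-157, Add(Function('X')(Z), 11)), -89) = Mul(Add(-157, Add(-4, 11)), -89) = Mul(Add(-157, 7), -89) = Mul(-150, -89) = 13350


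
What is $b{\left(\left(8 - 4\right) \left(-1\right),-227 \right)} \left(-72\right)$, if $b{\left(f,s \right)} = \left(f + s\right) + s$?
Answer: $32976$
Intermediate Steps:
$b{\left(f,s \right)} = f + 2 s$
$b{\left(\left(8 - 4\right) \left(-1\right),-227 \right)} \left(-72\right) = \left(\left(8 - 4\right) \left(-1\right) + 2 \left(-227\right)\right) \left(-72\right) = \left(4 \left(-1\right) - 454\right) \left(-72\right) = \left(-4 - 454\right) \left(-72\right) = \left(-458\right) \left(-72\right) = 32976$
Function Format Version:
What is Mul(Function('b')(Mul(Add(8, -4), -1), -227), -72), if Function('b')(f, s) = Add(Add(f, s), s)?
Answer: 32976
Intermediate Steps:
Function('b')(f, s) = Add(f, Mul(2, s))
Mul(Function('b')(Mul(Add(8, -4), -1), -227), -72) = Mul(Add(Mul(Add(8, -4), -1), Mul(2, -227)), -72) = Mul(Add(Mul(4, -1), -454), -72) = Mul(Add(-4, -454), -72) = Mul(-458, -72) = 32976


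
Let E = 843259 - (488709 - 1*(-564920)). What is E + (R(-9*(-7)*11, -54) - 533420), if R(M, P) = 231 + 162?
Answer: -743397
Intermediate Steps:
E = -210370 (E = 843259 - (488709 + 564920) = 843259 - 1*1053629 = 843259 - 1053629 = -210370)
R(M, P) = 393
E + (R(-9*(-7)*11, -54) - 533420) = -210370 + (393 - 533420) = -210370 - 533027 = -743397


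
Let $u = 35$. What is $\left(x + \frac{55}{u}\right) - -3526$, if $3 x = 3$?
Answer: $\frac{24700}{7} \approx 3528.6$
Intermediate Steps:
$x = 1$ ($x = \frac{1}{3} \cdot 3 = 1$)
$\left(x + \frac{55}{u}\right) - -3526 = \left(1 + \frac{55}{35}\right) - -3526 = \left(1 + 55 \cdot \frac{1}{35}\right) + 3526 = \left(1 + \frac{11}{7}\right) + 3526 = \frac{18}{7} + 3526 = \frac{24700}{7}$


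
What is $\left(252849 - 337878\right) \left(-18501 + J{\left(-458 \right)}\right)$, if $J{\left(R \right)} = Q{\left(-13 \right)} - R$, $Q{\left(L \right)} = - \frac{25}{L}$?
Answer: $\frac{19942191486}{13} \approx 1.534 \cdot 10^{9}$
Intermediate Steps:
$J{\left(R \right)} = \frac{25}{13} - R$ ($J{\left(R \right)} = - \frac{25}{-13} - R = \left(-25\right) \left(- \frac{1}{13}\right) - R = \frac{25}{13} - R$)
$\left(252849 - 337878\right) \left(-18501 + J{\left(-458 \right)}\right) = \left(252849 - 337878\right) \left(-18501 + \left(\frac{25}{13} - -458\right)\right) = - 85029 \left(-18501 + \left(\frac{25}{13} + 458\right)\right) = - 85029 \left(-18501 + \frac{5979}{13}\right) = \left(-85029\right) \left(- \frac{234534}{13}\right) = \frac{19942191486}{13}$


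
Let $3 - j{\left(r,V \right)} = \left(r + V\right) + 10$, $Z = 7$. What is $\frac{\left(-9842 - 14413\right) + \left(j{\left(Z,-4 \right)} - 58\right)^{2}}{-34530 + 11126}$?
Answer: $\frac{19631}{23404} \approx 0.83879$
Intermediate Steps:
$j{\left(r,V \right)} = -7 - V - r$ ($j{\left(r,V \right)} = 3 - \left(\left(r + V\right) + 10\right) = 3 - \left(\left(V + r\right) + 10\right) = 3 - \left(10 + V + r\right) = -7 - V - r$)
$\frac{\left(-9842 - 14413\right) + \left(j{\left(Z,-4 \right)} - 58\right)^{2}}{-34530 + 11126} = \frac{\left(-9842 - 14413\right) + \left(\left(-7 - -4 - 7\right) - 58\right)^{2}}{-34530 + 11126} = \frac{\left(-9842 - 14413\right) + \left(\left(-7 + 4 - 7\right) - 58\right)^{2}}{-23404} = \left(-24255 + \left(-10 - 58\right)^{2}\right) \left(- \frac{1}{23404}\right) = \left(-24255 + \left(-68\right)^{2}\right) \left(- \frac{1}{23404}\right) = \left(-24255 + 4624\right) \left(- \frac{1}{23404}\right) = \left(-19631\right) \left(- \frac{1}{23404}\right) = \frac{19631}{23404}$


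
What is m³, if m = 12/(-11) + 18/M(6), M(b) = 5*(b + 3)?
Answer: -54872/166375 ≈ -0.32981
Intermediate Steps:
M(b) = 15 + 5*b (M(b) = 5*(3 + b) = 15 + 5*b)
m = -38/55 (m = 12/(-11) + 18/(15 + 5*6) = 12*(-1/11) + 18/(15 + 30) = -12/11 + 18/45 = -12/11 + 18*(1/45) = -12/11 + ⅖ = -38/55 ≈ -0.69091)
m³ = (-38/55)³ = -54872/166375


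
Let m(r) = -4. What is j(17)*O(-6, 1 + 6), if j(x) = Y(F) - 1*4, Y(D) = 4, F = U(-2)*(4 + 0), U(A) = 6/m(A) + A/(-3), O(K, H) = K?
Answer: 0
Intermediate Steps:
U(A) = -3/2 - A/3 (U(A) = 6/(-4) + A/(-3) = 6*(-1/4) + A*(-1/3) = -3/2 - A/3)
F = -10/3 (F = (-3/2 - 1/3*(-2))*(4 + 0) = (-3/2 + 2/3)*4 = -5/6*4 = -10/3 ≈ -3.3333)
j(x) = 0 (j(x) = 4 - 1*4 = 4 - 4 = 0)
j(17)*O(-6, 1 + 6) = 0*(-6) = 0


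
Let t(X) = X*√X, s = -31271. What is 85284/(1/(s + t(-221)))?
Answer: -2666915964 - 18847764*I*√221 ≈ -2.6669e+9 - 2.8019e+8*I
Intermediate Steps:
t(X) = X^(3/2)
85284/(1/(s + t(-221))) = 85284/(1/(-31271 + (-221)^(3/2))) = 85284/(1/(-31271 - 221*I*√221)) = 85284*(-31271 - 221*I*√221) = -2666915964 - 18847764*I*√221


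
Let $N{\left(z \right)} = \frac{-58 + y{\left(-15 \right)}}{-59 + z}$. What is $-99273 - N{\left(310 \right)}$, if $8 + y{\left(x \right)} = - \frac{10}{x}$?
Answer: $- \frac{74752373}{753} \approx -99273.0$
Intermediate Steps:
$y{\left(x \right)} = -8 - \frac{10}{x}$
$N{\left(z \right)} = - \frac{196}{3 \left(-59 + z\right)}$ ($N{\left(z \right)} = \frac{-58 - \left(8 + \frac{10}{-15}\right)}{-59 + z} = \frac{-58 - \frac{22}{3}}{-59 + z} = - \frac{196}{3 \left(-59 + z\right)}$)
$-99273 - N{\left(310 \right)} = -99273 - - \frac{196}{-177 + 3 \cdot 310} = -99273 - - \frac{196}{-177 + 930} = -99273 - - \frac{196}{753} = -99273 + \frac{196}{753} = - \frac{74752373}{753}$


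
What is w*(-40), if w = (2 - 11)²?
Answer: -3240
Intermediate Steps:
w = 81 (w = (-9)² = 81)
w*(-40) = 81*(-40) = -3240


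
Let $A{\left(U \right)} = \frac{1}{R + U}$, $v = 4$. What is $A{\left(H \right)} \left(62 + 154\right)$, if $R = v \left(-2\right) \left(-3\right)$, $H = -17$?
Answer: $\frac{216}{7} \approx 30.857$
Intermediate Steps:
$R = 24$ ($R = 4 \left(-2\right) \left(-3\right) = \left(-8\right) \left(-3\right) = 24$)
$A{\left(U \right)} = \frac{1}{24 + U}$
$A{\left(H \right)} \left(62 + 154\right) = \frac{62 + 154}{24 - 17} = \frac{1}{7} \cdot 216 = \frac{216}{7}$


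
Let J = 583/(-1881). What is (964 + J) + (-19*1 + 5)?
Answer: 162397/171 ≈ 949.69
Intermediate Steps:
J = -53/171 (J = 583*(-1/1881) = -53/171 ≈ -0.30994)
(964 + J) + (-19*1 + 5) = (964 - 53/171) + (-19*1 + 5) = 164791/171 + (-19 + 5) = 164791/171 - 14 = 162397/171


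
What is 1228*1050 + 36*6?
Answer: 1289616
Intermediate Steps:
1228*1050 + 36*6 = 1289400 + 216 = 1289616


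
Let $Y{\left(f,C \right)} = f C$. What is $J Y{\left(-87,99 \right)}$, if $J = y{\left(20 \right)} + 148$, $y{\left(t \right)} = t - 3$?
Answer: $-1421145$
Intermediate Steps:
$y{\left(t \right)} = -3 + t$ ($y{\left(t \right)} = t - 3 = -3 + t$)
$Y{\left(f,C \right)} = C f$
$J = 165$ ($J = \left(-3 + 20\right) + 148 = 17 + 148 = 165$)
$J Y{\left(-87,99 \right)} = 165 \cdot 99 \left(-87\right) = 165 \left(-8613\right) = -1421145$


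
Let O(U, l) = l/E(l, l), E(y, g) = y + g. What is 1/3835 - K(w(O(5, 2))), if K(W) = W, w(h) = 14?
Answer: -53689/3835 ≈ -14.000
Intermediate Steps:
E(y, g) = g + y
O(U, l) = ½ (O(U, l) = l/(l + l) = l/((2*l)) = l*(1/(2*l)) = ½)
1/3835 - K(w(O(5, 2))) = 1/3835 - 1*14 = 1/3835 - 14 = -53689/3835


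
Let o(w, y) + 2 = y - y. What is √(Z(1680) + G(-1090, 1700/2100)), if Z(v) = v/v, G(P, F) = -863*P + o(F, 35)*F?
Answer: √414835197/21 ≈ 969.88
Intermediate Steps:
o(w, y) = -2 (o(w, y) = -2 + (y - y) = -2 + 0 = -2)
G(P, F) = -863*P - 2*F
Z(v) = 1
√(Z(1680) + G(-1090, 1700/2100)) = √(1 + (-863*(-1090) - 3400/2100)) = √(1 + (940670 - 3400/2100)) = √(1 + (940670 - 2*17/21)) = √(1 + (940670 - 34/21)) = √(1 + 19754036/21) = √(19754057/21) = √414835197/21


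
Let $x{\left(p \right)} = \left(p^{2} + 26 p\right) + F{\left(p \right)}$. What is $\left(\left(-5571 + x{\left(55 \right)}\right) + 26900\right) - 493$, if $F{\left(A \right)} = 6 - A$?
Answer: $25242$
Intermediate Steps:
$x{\left(p \right)} = 6 + p^{2} + 25 p$ ($x{\left(p \right)} = \left(p^{2} + 26 p\right) - \left(-6 + p\right) = 6 + p^{2} + 25 p$)
$\left(\left(-5571 + x{\left(55 \right)}\right) + 26900\right) - 493 = \left(\left(-5571 + \left(6 + 55^{2} + 25 \cdot 55\right)\right) + 26900\right) - 493 = \left(\left(-5571 + \left(6 + 3025 + 1375\right)\right) + 26900\right) - 493 = \left(\left(-5571 + 4406\right) + 26900\right) - 493 = \left(-1165 + 26900\right) - 493 = 25735 - 493 = 25242$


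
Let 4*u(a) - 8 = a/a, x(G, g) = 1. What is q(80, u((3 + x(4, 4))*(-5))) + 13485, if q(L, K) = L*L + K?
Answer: 79549/4 ≈ 19887.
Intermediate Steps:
u(a) = 9/4 (u(a) = 2 + (a/a)/4 = 2 + (¼)*1 = 2 + ¼ = 9/4)
q(L, K) = K + L² (q(L, K) = L² + K = K + L²)
q(80, u((3 + x(4, 4))*(-5))) + 13485 = (9/4 + 80²) + 13485 = (9/4 + 6400) + 13485 = 25609/4 + 13485 = 79549/4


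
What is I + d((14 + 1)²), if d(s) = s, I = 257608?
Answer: 257833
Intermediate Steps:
I + d((14 + 1)²) = 257608 + (14 + 1)² = 257608 + 15² = 257608 + 225 = 257833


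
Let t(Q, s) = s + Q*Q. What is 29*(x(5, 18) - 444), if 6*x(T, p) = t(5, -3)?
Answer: -38309/3 ≈ -12770.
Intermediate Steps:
t(Q, s) = s + Q²
x(T, p) = 11/3 (x(T, p) = (-3 + 5²)/6 = (-3 + 25)/6 = (⅙)*22 = 11/3)
29*(x(5, 18) - 444) = 29*(11/3 - 444) = 29*(-1321/3) = -38309/3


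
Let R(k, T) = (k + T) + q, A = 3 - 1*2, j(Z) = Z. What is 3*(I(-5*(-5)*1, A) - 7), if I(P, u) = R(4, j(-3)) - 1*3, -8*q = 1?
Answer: -219/8 ≈ -27.375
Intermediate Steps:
q = -⅛ (q = -⅛*1 = -⅛ ≈ -0.12500)
A = 1 (A = 3 - 2 = 1)
R(k, T) = -⅛ + T + k (R(k, T) = (k + T) - ⅛ = (T + k) - ⅛ = -⅛ + T + k)
I(P, u) = -17/8 (I(P, u) = (-⅛ - 3 + 4) - 1*3 = 7/8 - 3 = -17/8)
3*(I(-5*(-5)*1, A) - 7) = 3*(-17/8 - 7) = 3*(-73/8) = -219/8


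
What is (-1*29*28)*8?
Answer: -6496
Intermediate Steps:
(-1*29*28)*8 = -29*28*8 = -812*8 = -6496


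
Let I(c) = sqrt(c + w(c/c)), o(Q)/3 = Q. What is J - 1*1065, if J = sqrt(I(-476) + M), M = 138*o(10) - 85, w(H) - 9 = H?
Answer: -1065 + sqrt(4055 + I*sqrt(466)) ≈ -1001.3 + 0.1695*I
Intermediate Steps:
w(H) = 9 + H
o(Q) = 3*Q
I(c) = sqrt(10 + c) (I(c) = sqrt(c + (9 + c/c)) = sqrt(c + (9 + 1)) = sqrt(c + 10) = sqrt(10 + c))
M = 4055 (M = 138*(3*10) - 85 = 138*30 - 85 = 4140 - 85 = 4055)
J = sqrt(4055 + I*sqrt(466)) (J = sqrt(sqrt(10 - 476) + 4055) = sqrt(sqrt(-466) + 4055) = sqrt(I*sqrt(466) + 4055) = sqrt(4055 + I*sqrt(466)) ≈ 63.679 + 0.1695*I)
J - 1*1065 = sqrt(4055 + I*sqrt(466)) - 1*1065 = sqrt(4055 + I*sqrt(466)) - 1065 = -1065 + sqrt(4055 + I*sqrt(466))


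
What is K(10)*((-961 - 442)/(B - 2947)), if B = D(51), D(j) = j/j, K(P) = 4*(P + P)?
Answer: 56120/1473 ≈ 38.099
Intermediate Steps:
K(P) = 8*P (K(P) = 4*(2*P) = 8*P)
D(j) = 1
B = 1
K(10)*((-961 - 442)/(B - 2947)) = (8*10)*((-961 - 442)/(1 - 2947)) = 80*(-1403/(-2946)) = 80*(-1403*(-1/2946)) = 80*(1403/2946) = 56120/1473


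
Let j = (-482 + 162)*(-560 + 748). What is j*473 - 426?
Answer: -28456106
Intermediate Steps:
j = -60160 (j = -320*188 = -60160)
j*473 - 426 = -60160*473 - 426 = -28455680 - 426 = -28456106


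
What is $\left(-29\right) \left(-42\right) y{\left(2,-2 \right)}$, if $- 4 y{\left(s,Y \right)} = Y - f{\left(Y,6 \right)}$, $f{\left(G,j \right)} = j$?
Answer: $2436$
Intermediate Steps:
$y{\left(s,Y \right)} = \frac{3}{2} - \frac{Y}{4}$ ($y{\left(s,Y \right)} = - \frac{Y - 6}{4} = - \frac{-6 + Y}{4} = \frac{3}{2} - \frac{Y}{4}$)
$\left(-29\right) \left(-42\right) y{\left(2,-2 \right)} = \left(-29\right) \left(-42\right) \left(\frac{3}{2} - - \frac{1}{2}\right) = 1218 \left(\frac{3}{2} + \frac{1}{2}\right) = 1218 \cdot 2 = 2436$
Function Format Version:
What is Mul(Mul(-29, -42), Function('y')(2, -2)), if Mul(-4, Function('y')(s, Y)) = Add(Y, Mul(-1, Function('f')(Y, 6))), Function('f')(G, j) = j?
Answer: 2436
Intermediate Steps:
Function('y')(s, Y) = Add(Rational(3, 2), Mul(Rational(-1, 4), Y)) (Function('y')(s, Y) = Mul(Rational(-1, 4), Add(Y, Mul(-1, 6))) = Mul(Rational(-1, 4), Add(Y, -6)) = Mul(Rational(-1, 4), Add(-6, Y)) = Add(Rational(3, 2), Mul(Rational(-1, 4), Y)))
Mul(Mul(-29, -42), Function('y')(2, -2)) = Mul(Mul(-29, -42), Add(Rational(3, 2), Mul(Rational(-1, 4), -2))) = Mul(1218, Add(Rational(3, 2), Rational(1, 2))) = Mul(1218, 2) = 2436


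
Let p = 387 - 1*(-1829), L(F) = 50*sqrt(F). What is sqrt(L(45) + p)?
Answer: sqrt(2216 + 150*sqrt(5)) ≈ 50.511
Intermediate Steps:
p = 2216 (p = 387 + 1829 = 2216)
sqrt(L(45) + p) = sqrt(50*sqrt(45) + 2216) = sqrt(50*(3*sqrt(5)) + 2216) = sqrt(150*sqrt(5) + 2216) = sqrt(2216 + 150*sqrt(5))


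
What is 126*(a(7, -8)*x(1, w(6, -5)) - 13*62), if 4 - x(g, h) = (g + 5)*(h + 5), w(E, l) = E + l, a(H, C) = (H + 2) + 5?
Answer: -158004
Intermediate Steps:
a(H, C) = 7 + H (a(H, C) = (2 + H) + 5 = 7 + H)
x(g, h) = 4 - (5 + g)*(5 + h) (x(g, h) = 4 - (g + 5)*(h + 5) = 4 - (5 + g)*(5 + h))
126*(a(7, -8)*x(1, w(6, -5)) - 13*62) = 126*((7 + 7)*(-21 - 5*1 - 5*(6 - 5) - 1*1*(6 - 5)) - 13*62) = 126*(14*(-21 - 5 - 5*1 - 1*1*1) - 806) = 126*(14*(-21 - 5 - 5 - 1) - 806) = 126*(14*(-32) - 806) = 126*(-448 - 806) = 126*(-1254) = -158004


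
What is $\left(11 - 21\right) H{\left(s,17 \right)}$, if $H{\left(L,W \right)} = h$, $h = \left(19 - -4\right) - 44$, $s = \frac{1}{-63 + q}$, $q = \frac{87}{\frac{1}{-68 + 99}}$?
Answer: $210$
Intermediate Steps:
$q = 2697$ ($q = \frac{87}{\frac{1}{31}} = 87 \frac{1}{\frac{1}{31}} = 87 \cdot 31 = 2697$)
$s = \frac{1}{2634}$ ($s = \frac{1}{-63 + 2697} = \frac{1}{2634} \approx 0.00037965$)
$h = -21$ ($h = \left(19 + 4\right) - 44 = 23 - 44 = -21$)
$H{\left(L,W \right)} = -21$
$\left(11 - 21\right) H{\left(s,17 \right)} = \left(11 - 21\right) \left(-21\right) = \left(-10\right) \left(-21\right) = 210$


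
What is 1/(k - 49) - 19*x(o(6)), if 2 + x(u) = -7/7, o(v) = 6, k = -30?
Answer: 4502/79 ≈ 56.987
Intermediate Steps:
x(u) = -3 (x(u) = -2 - 7/7 = -2 - 7*⅐ = -2 - 1 = -3)
1/(k - 49) - 19*x(o(6)) = 1/(-30 - 49) - 19*(-3) = 1/(-79) + 57 = -1/79 + 57 = 4502/79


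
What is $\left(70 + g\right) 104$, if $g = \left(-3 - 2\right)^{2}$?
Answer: $9880$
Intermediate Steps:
$g = 25$ ($g = \left(-5\right)^{2} = 25$)
$\left(70 + g\right) 104 = \left(70 + 25\right) 104 = 95 \cdot 104 = 9880$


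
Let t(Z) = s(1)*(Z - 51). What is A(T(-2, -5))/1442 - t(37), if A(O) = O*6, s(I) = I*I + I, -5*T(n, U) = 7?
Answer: 14417/515 ≈ 27.994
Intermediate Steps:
T(n, U) = -7/5 (T(n, U) = -⅕*7 = -7/5)
s(I) = I + I² (s(I) = I² + I = I + I²)
A(O) = 6*O
t(Z) = -102 + 2*Z (t(Z) = (1*(1 + 1))*(Z - 51) = (1*2)*(-51 + Z) = 2*(-51 + Z) = -102 + 2*Z)
A(T(-2, -5))/1442 - t(37) = (6*(-7/5))/1442 - (-102 + 2*37) = -42/5*1/1442 - (-102 + 74) = -3/515 - 1*(-28) = -3/515 + 28 = 14417/515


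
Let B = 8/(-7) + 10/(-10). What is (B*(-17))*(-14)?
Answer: -510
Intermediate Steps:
B = -15/7 (B = 8*(-1/7) + 10*(-1/10) = -8/7 - 1 = -15/7 ≈ -2.1429)
(B*(-17))*(-14) = -15/7*(-17)*(-14) = (255/7)*(-14) = -510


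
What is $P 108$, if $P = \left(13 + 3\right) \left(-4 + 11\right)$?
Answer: $12096$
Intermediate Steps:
$P = 112$ ($P = 16 \cdot 7 = 112$)
$P 108 = 112 \cdot 108 = 12096$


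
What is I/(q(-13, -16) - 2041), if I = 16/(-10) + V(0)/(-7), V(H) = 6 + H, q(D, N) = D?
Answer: 43/35945 ≈ 0.0011963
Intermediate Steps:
I = -86/35 (I = 16/(-10) + (6 + 0)/(-7) = 16*(-1/10) + 6*(-1/7) = -8/5 - 6/7 = -86/35 ≈ -2.4571)
I/(q(-13, -16) - 2041) = -86/35/(-13 - 2041) = -86/35/(-2054) = -1/2054*(-86/35) = 43/35945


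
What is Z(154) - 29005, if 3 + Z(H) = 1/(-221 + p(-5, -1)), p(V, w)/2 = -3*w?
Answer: -6236721/215 ≈ -29008.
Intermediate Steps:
p(V, w) = -6*w (p(V, w) = 2*(-3*w) = -6*w)
Z(H) = -646/215 (Z(H) = -3 + 1/(-221 - 6*(-1)) = -3 + 1/(-221 + 6) = -3 + 1/(-215) = -3 - 1/215 = -646/215)
Z(154) - 29005 = -646/215 - 29005 = -6236721/215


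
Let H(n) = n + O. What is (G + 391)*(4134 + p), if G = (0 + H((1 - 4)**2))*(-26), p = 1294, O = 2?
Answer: 569940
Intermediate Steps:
H(n) = 2 + n (H(n) = n + 2 = 2 + n)
G = -286 (G = (0 + (2 + (1 - 4)**2))*(-26) = (0 + (2 + (-3)**2))*(-26) = (0 + (2 + 9))*(-26) = (0 + 11)*(-26) = 11*(-26) = -286)
(G + 391)*(4134 + p) = (-286 + 391)*(4134 + 1294) = 105*5428 = 569940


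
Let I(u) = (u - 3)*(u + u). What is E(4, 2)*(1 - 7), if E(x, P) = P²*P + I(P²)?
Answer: -96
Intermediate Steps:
I(u) = 2*u*(-3 + u) (I(u) = (-3 + u)*(2*u) = 2*u*(-3 + u))
E(x, P) = P³ + 2*P²*(-3 + P²) (E(x, P) = P²*P + 2*P²*(-3 + P²) = P³ + 2*P²*(-3 + P²))
E(4, 2)*(1 - 7) = (2²*(-6 + 2 + 2*2²))*(1 - 7) = (4*(-6 + 2 + 2*4))*(-6) = (4*(-6 + 2 + 8))*(-6) = (4*4)*(-6) = 16*(-6) = -96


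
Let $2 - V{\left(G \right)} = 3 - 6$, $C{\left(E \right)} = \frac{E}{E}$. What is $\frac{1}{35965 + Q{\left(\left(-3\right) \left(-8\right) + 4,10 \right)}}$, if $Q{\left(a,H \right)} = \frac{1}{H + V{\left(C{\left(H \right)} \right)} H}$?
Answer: $\frac{60}{2157901} \approx 2.7805 \cdot 10^{-5}$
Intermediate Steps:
$C{\left(E \right)} = 1$
$V{\left(G \right)} = 5$ ($V{\left(G \right)} = 2 - \left(3 - 6\right) = 2 - -3 = 2 + 3 = 5$)
$Q{\left(a,H \right)} = \frac{1}{6 H}$ ($Q{\left(a,H \right)} = \frac{1}{H + 5 H} = \frac{1}{6 H}$)
$\frac{1}{35965 + Q{\left(\left(-3\right) \left(-8\right) + 4,10 \right)}} = \frac{1}{35965 + \frac{1}{6 \cdot 10}} = \frac{1}{35965 + \frac{1}{6} \cdot \frac{1}{10}} = \frac{1}{35965 + \frac{1}{60}} = \frac{1}{\frac{2157901}{60}} = \frac{60}{2157901}$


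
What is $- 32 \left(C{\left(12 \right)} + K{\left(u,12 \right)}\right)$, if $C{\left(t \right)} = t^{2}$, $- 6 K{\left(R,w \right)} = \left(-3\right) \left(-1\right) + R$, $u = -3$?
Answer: $-4608$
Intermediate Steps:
$K{\left(R,w \right)} = - \frac{1}{2} - \frac{R}{6}$ ($K{\left(R,w \right)} = - \frac{\left(-3\right) \left(-1\right) + R}{6} = - \frac{3 + R}{6} = - \frac{1}{2} - \frac{R}{6}$)
$- 32 \left(C{\left(12 \right)} + K{\left(u,12 \right)}\right) = - 32 \left(12^{2} - 0\right) = - 32 \left(144 + \left(- \frac{1}{2} + \frac{1}{2}\right)\right) = - 32 \left(144 + 0\right) = \left(-32\right) 144 = -4608$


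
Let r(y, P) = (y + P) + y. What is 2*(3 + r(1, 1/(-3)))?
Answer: 28/3 ≈ 9.3333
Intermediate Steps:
r(y, P) = P + 2*y (r(y, P) = (P + y) + y = P + 2*y)
2*(3 + r(1, 1/(-3))) = 2*(3 + (1/(-3) + 2*1)) = 2*(3 + (1*(-⅓) + 2)) = 2*(3 + (-⅓ + 2)) = 2*(3 + 5/3) = 2*(14/3) = 28/3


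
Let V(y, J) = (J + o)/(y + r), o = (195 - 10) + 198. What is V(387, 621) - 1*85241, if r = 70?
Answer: -38954133/457 ≈ -85239.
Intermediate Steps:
o = 383 (o = 185 + 198 = 383)
V(y, J) = (383 + J)/(70 + y) (V(y, J) = (J + 383)/(y + 70) = (383 + J)/(70 + y))
V(387, 621) - 1*85241 = (383 + 621)/(70 + 387) - 1*85241 = 1004/457 - 85241 = -38954133/457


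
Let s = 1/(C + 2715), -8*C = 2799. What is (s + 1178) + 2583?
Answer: 71161889/18921 ≈ 3761.0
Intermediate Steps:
C = -2799/8 (C = -⅛*2799 = -2799/8 ≈ -349.88)
s = 8/18921 (s = 1/(-2799/8 + 2715) = 1/(18921/8) = 8/18921 ≈ 0.00042281)
(s + 1178) + 2583 = (8/18921 + 1178) + 2583 = 22288946/18921 + 2583 = 71161889/18921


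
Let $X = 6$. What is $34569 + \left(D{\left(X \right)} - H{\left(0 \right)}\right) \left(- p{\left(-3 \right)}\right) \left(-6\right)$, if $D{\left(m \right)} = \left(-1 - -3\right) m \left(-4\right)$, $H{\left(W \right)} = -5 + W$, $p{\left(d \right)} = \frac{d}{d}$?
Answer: $34311$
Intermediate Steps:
$p{\left(d \right)} = 1$
$D{\left(m \right)} = - 8 m$ ($D{\left(m \right)} = \left(-1 + 3\right) m \left(-4\right) = 2 m \left(-4\right) = - 8 m$)
$34569 + \left(D{\left(X \right)} - H{\left(0 \right)}\right) \left(- p{\left(-3 \right)}\right) \left(-6\right) = 34569 + \left(\left(-8\right) 6 - \left(-5 + 0\right)\right) \left(\left(-1\right) 1\right) \left(-6\right) = 34569 + \left(-48 - -5\right) \left(-1\right) \left(-6\right) = 34569 + \left(-48 + 5\right) \left(-1\right) \left(-6\right) = 34569 + \left(-43\right) \left(-1\right) \left(-6\right) = 34569 + 43 \left(-6\right) = 34569 - 258 = 34311$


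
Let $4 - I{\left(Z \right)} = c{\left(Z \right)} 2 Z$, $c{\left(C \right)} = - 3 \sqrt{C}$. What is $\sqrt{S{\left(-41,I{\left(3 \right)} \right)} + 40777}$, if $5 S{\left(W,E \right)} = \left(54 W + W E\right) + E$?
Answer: $\frac{\sqrt{1007555 - 3600 \sqrt{3}}}{5} \approx 200.13$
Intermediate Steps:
$I{\left(Z \right)} = 4 + 6 Z^{\frac{3}{2}}$ ($I{\left(Z \right)} = 4 - - 3 \sqrt{Z} 2 Z = 4 - - 6 \sqrt{Z} Z = 4 - - 6 Z^{\frac{3}{2}} = 4 + 6 Z^{\frac{3}{2}}$)
$S{\left(W,E \right)} = \frac{E}{5} + \frac{54 W}{5} + \frac{E W}{5}$ ($S{\left(W,E \right)} = \frac{\left(54 W + W E\right) + E}{5} = \frac{\left(54 W + E W\right) + E}{5} = \frac{E + 54 W + E W}{5} = \frac{E}{5} + \frac{54 W}{5} + \frac{E W}{5}$)
$\sqrt{S{\left(-41,I{\left(3 \right)} \right)} + 40777} = \sqrt{\left(\frac{4 + 6 \cdot 3^{\frac{3}{2}}}{5} + \frac{54}{5} \left(-41\right) + \frac{1}{5} \left(4 + 6 \cdot 3^{\frac{3}{2}}\right) \left(-41\right)\right) + 40777} = \sqrt{\left(\frac{4 + 6 \cdot 3 \sqrt{3}}{5} - \frac{2214}{5} + \frac{1}{5} \left(4 + 6 \cdot 3 \sqrt{3}\right) \left(-41\right)\right) + 40777} = \sqrt{\left(\frac{4 + 18 \sqrt{3}}{5} - \frac{2214}{5} + \frac{1}{5} \left(4 + 18 \sqrt{3}\right) \left(-41\right)\right) + 40777} = \sqrt{\left(\left(\frac{4}{5} + \frac{18 \sqrt{3}}{5}\right) - \frac{2214}{5} - \left(\frac{164}{5} + \frac{738 \sqrt{3}}{5}\right)\right) + 40777} = \sqrt{\left(- \frac{2374}{5} - 144 \sqrt{3}\right) + 40777} = \sqrt{\frac{201511}{5} - 144 \sqrt{3}}$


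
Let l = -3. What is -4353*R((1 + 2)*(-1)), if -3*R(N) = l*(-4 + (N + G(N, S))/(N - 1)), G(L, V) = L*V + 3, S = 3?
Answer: 30471/4 ≈ 7617.8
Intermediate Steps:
G(L, V) = 3 + L*V
R(N) = -4 + (3 + 4*N)/(-1 + N) (R(N) = -(-1)*(-4 + (N + (3 + N*3))/(N - 1)) = -(-1)*(-4 + (N + (3 + 3*N))/(-1 + N)) = -(-1)*(-4 + (3 + 4*N)/(-1 + N)) = -(12 - 3*(3 + 4*N)/(-1 + N))/3 = -4 + (3 + 4*N)/(-1 + N))
-4353*R((1 + 2)*(-1)) = -30471/(-1 + (1 + 2)*(-1)) = -30471/(-1 + 3*(-1)) = -30471/(-1 - 3) = -30471/(-4) = -30471*(-1)/4 = -4353*(-7/4) = 30471/4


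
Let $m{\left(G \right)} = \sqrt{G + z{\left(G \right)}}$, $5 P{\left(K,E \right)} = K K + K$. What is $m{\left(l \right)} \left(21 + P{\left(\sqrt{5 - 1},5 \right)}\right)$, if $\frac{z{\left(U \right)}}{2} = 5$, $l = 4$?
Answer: $\frac{111 \sqrt{14}}{5} \approx 83.065$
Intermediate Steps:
$z{\left(U \right)} = 10$ ($z{\left(U \right)} = 2 \cdot 5 = 10$)
$P{\left(K,E \right)} = \frac{K}{5} + \frac{K^{2}}{5}$ ($P{\left(K,E \right)} = \frac{K K + K}{5} = \frac{K^{2} + K}{5} = \frac{K + K^{2}}{5} = \frac{K}{5} + \frac{K^{2}}{5}$)
$m{\left(G \right)} = \sqrt{10 + G}$ ($m{\left(G \right)} = \sqrt{G + 10} = \sqrt{10 + G}$)
$m{\left(l \right)} \left(21 + P{\left(\sqrt{5 - 1},5 \right)}\right) = \sqrt{10 + 4} \left(21 + \frac{\sqrt{5 - 1} \left(1 + \sqrt{5 - 1}\right)}{5}\right) = \sqrt{14} \left(21 + \frac{\sqrt{4} \left(1 + \sqrt{4}\right)}{5}\right) = \sqrt{14} \left(21 + \frac{1}{5} \cdot 2 \left(1 + 2\right)\right) = \sqrt{14} \left(21 + \frac{1}{5} \cdot 2 \cdot 3\right) = \sqrt{14} \left(21 + \frac{6}{5}\right) = \sqrt{14} \cdot \frac{111}{5} = \frac{111 \sqrt{14}}{5}$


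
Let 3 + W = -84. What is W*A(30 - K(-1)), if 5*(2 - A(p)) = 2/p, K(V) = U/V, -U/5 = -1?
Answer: -30276/175 ≈ -173.01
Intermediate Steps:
U = 5 (U = -5*(-1) = 5)
W = -87 (W = -3 - 84 = -87)
K(V) = 5/V
A(p) = 2 - 2/(5*p)
W*A(30 - K(-1)) = -87*(2 - 2/(5*(30 - 5/(-1)))) = -87*(2 - 2/(5*(30 - 5*(-1)))) = -87*(2 - 2/(5*(30 - 1*(-5)))) = -87*(2 - 2/(5*(30 + 5))) = -87*(2 - ⅖/35) = -87*(2 - ⅖*1/35) = -87*(2 - 2/175) = -87*348/175 = -30276/175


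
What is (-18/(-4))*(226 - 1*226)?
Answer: 0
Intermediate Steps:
(-18/(-4))*(226 - 1*226) = (-18*(-¼))*(226 - 226) = (9/2)*0 = 0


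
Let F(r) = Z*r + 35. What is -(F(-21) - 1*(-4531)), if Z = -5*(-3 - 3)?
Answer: -3936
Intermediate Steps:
Z = 30 (Z = -5*(-6) = 30)
F(r) = 35 + 30*r (F(r) = 30*r + 35 = 35 + 30*r)
-(F(-21) - 1*(-4531)) = -((35 + 30*(-21)) - 1*(-4531)) = -((35 - 630) + 4531) = -(-595 + 4531) = -1*3936 = -3936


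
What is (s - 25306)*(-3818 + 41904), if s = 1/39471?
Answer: -38042320118750/39471 ≈ -9.6380e+8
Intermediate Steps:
s = 1/39471 ≈ 2.5335e-5
(s - 25306)*(-3818 + 41904) = (1/39471 - 25306)*(-3818 + 41904) = -998853125/39471*38086 = -38042320118750/39471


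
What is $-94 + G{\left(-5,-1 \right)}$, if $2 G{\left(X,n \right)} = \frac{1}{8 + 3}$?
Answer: $- \frac{2067}{22} \approx -93.955$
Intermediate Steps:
$G{\left(X,n \right)} = \frac{1}{22}$ ($G{\left(X,n \right)} = \frac{1}{2 \left(8 + 3\right)} = \frac{1}{2 \cdot 11} = \frac{1}{2} \cdot \frac{1}{11} = \frac{1}{22}$)
$-94 + G{\left(-5,-1 \right)} = -94 + \frac{1}{22} = - \frac{2067}{22}$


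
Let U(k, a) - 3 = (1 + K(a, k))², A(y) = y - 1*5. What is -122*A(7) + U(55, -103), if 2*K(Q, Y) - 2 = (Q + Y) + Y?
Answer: -843/4 ≈ -210.75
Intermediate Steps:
K(Q, Y) = 1 + Y + Q/2 (K(Q, Y) = 1 + ((Q + Y) + Y)/2 = 1 + (Q + 2*Y)/2 = 1 + (Y + Q/2) = 1 + Y + Q/2)
A(y) = -5 + y (A(y) = y - 5 = -5 + y)
U(k, a) = 3 + (2 + k + a/2)² (U(k, a) = 3 + (1 + (1 + k + a/2))² = 3 + (2 + k + a/2)²)
-122*A(7) + U(55, -103) = -122*(-5 + 7) + (3 + (4 - 103 + 2*55)²/4) = -122*2 + (3 + (4 - 103 + 110)²/4) = -244 + (3 + (¼)*11²) = -244 + (3 + (¼)*121) = -244 + (3 + 121/4) = -244 + 133/4 = -843/4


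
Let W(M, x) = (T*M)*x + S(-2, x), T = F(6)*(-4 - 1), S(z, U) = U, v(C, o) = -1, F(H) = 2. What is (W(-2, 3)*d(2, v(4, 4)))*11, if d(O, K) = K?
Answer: -693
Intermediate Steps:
T = -10 (T = 2*(-4 - 1) = 2*(-5) = -10)
W(M, x) = x - 10*M*x (W(M, x) = (-10*M)*x + x = -10*M*x + x = x - 10*M*x)
(W(-2, 3)*d(2, v(4, 4)))*11 = ((3*(1 - 10*(-2)))*(-1))*11 = ((3*(1 + 20))*(-1))*11 = ((3*21)*(-1))*11 = (63*(-1))*11 = -63*11 = -693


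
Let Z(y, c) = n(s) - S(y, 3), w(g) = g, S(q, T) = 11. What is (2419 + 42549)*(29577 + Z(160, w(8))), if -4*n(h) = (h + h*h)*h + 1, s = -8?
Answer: 1334549062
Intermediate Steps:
n(h) = -¼ - h*(h + h²)/4 (n(h) = -((h + h*h)*h + 1)/4 = -((h + h²)*h + 1)/4 = -(h*(h + h²) + 1)/4 = -(1 + h*(h + h²))/4 = -¼ - h*(h + h²)/4)
Z(y, c) = 403/4 (Z(y, c) = (-¼ - ¼*(-8)² - ¼*(-8)³) - 1*11 = (-¼ - ¼*64 - ¼*(-512)) - 11 = (-¼ - 16 + 128) - 11 = 447/4 - 11 = 403/4)
(2419 + 42549)*(29577 + Z(160, w(8))) = (2419 + 42549)*(29577 + 403/4) = 44968*(118711/4) = 1334549062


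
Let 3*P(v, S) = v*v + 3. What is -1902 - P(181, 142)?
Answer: -38470/3 ≈ -12823.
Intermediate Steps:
P(v, S) = 1 + v²/3 (P(v, S) = (v*v + 3)/3 = (v² + 3)/3 = (3 + v²)/3 = 1 + v²/3)
-1902 - P(181, 142) = -1902 - (1 + (⅓)*181²) = -1902 - (1 + (⅓)*32761) = -1902 - (1 + 32761/3) = -1902 - 1*32764/3 = -1902 - 32764/3 = -38470/3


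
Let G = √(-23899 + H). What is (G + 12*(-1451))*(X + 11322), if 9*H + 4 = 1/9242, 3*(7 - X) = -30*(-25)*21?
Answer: -105847548 + 6079*I*√18372245634338/27726 ≈ -1.0585e+8 + 9.3978e+5*I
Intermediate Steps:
X = -5243 (X = 7 - (-30*(-25))*21/3 = 7 - 250*21 = 7 - ⅓*15750 = 7 - 5250 = -5243)
H = -36967/83178 (H = -4/9 + (⅑)/9242 = -4/9 + (⅑)*(1/9242) = -4/9 + 1/83178 = -36967/83178 ≈ -0.44443)
G = I*√18372245634338/27726 (G = √(-23899 - 36967/83178) = √(-1987907989/83178) = I*√18372245634338/27726 ≈ 154.59*I)
(G + 12*(-1451))*(X + 11322) = (I*√18372245634338/27726 + 12*(-1451))*(-5243 + 11322) = (I*√18372245634338/27726 - 17412)*6079 = (-17412 + I*√18372245634338/27726)*6079 = -105847548 + 6079*I*√18372245634338/27726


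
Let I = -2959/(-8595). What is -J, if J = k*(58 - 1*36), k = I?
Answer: -65098/8595 ≈ -7.5739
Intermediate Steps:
I = 2959/8595 (I = -2959*(-1/8595) = 2959/8595 ≈ 0.34427)
k = 2959/8595 ≈ 0.34427
J = 65098/8595 (J = 2959*(58 - 1*36)/8595 = 2959*(58 - 36)/8595 = (2959/8595)*22 = 65098/8595 ≈ 7.5739)
-J = -1*65098/8595 = -65098/8595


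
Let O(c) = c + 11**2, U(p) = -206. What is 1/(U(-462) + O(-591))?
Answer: -1/676 ≈ -0.0014793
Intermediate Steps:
O(c) = 121 + c (O(c) = c + 121 = 121 + c)
1/(U(-462) + O(-591)) = 1/(-206 + (121 - 591)) = 1/(-206 - 470) = 1/(-676) = -1/676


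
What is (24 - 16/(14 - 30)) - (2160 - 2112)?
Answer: -23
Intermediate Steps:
(24 - 16/(14 - 30)) - (2160 - 2112) = (24 - 16/(-16)) - 1*48 = (24 - 16*(-1/16)) - 48 = (24 + 1) - 48 = 25 - 48 = -23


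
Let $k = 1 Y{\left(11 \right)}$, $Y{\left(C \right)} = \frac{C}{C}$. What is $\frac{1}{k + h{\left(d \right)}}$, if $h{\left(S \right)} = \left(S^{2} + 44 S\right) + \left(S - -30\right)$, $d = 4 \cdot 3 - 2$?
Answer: $\frac{1}{581} \approx 0.0017212$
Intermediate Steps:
$Y{\left(C \right)} = 1$
$d = 10$ ($d = 12 - 2 = 10$)
$h{\left(S \right)} = 30 + S^{2} + 45 S$ ($h{\left(S \right)} = \left(S^{2} + 44 S\right) + \left(S + 30\right) = \left(S^{2} + 44 S\right) + \left(30 + S\right) = 30 + S^{2} + 45 S$)
$k = 1$ ($k = 1 \cdot 1 = 1$)
$\frac{1}{k + h{\left(d \right)}} = \frac{1}{1 + \left(30 + 10^{2} + 45 \cdot 10\right)} = \frac{1}{1 + \left(30 + 100 + 450\right)} = \frac{1}{1 + 580} = \frac{1}{581}$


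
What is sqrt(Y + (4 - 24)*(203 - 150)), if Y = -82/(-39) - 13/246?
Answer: 5*I*sqrt(48088326)/1066 ≈ 32.526*I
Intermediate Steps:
Y = 2185/1066 (Y = -82*(-1/39) - 13*1/246 = 82/39 - 13/246 = 2185/1066 ≈ 2.0497)
sqrt(Y + (4 - 24)*(203 - 150)) = sqrt(2185/1066 + (4 - 24)*(203 - 150)) = sqrt(2185/1066 - 20*53) = sqrt(2185/1066 - 1060) = sqrt(-1127775/1066) = 5*I*sqrt(48088326)/1066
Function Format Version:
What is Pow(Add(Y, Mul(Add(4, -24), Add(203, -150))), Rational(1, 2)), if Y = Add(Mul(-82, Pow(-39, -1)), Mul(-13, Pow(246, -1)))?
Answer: Mul(Rational(5, 1066), I, Pow(48088326, Rational(1, 2))) ≈ Mul(32.526, I)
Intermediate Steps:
Y = Rational(2185, 1066) (Y = Add(Mul(-82, Rational(-1, 39)), Mul(-13, Rational(1, 246))) = Add(Rational(82, 39), Rational(-13, 246)) = Rational(2185, 1066) ≈ 2.0497)
Pow(Add(Y, Mul(Add(4, -24), Add(203, -150))), Rational(1, 2)) = Pow(Add(Rational(2185, 1066), Mul(Add(4, -24), Add(203, -150))), Rational(1, 2)) = Pow(Add(Rational(2185, 1066), Mul(-20, 53)), Rational(1, 2)) = Pow(Add(Rational(2185, 1066), -1060), Rational(1, 2)) = Pow(Rational(-1127775, 1066), Rational(1, 2)) = Mul(Rational(5, 1066), I, Pow(48088326, Rational(1, 2)))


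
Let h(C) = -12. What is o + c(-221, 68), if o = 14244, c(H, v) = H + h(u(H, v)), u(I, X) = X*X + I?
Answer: 14011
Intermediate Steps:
u(I, X) = I + X² (u(I, X) = X² + I = I + X²)
c(H, v) = -12 + H (c(H, v) = H - 12 = -12 + H)
o + c(-221, 68) = 14244 + (-12 - 221) = 14244 - 233 = 14011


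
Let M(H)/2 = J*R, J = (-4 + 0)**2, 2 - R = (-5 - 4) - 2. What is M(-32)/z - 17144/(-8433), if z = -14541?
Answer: 81927592/40874751 ≈ 2.0044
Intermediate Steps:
R = 13 (R = 2 - ((-5 - 4) - 2) = 2 - (-9 - 2) = 2 - 1*(-11) = 2 + 11 = 13)
J = 16 (J = (-4)**2 = 16)
M(H) = 416 (M(H) = 2*(16*13) = 2*208 = 416)
M(-32)/z - 17144/(-8433) = 416/(-14541) - 17144/(-8433) = 416*(-1/14541) - 17144*(-1/8433) = -416/14541 + 17144/8433 = 81927592/40874751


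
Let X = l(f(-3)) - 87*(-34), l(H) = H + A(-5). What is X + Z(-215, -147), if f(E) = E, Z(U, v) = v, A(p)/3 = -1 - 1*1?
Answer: 2802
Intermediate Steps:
A(p) = -6 (A(p) = 3*(-1 - 1*1) = 3*(-1 - 1) = 3*(-2) = -6)
l(H) = -6 + H (l(H) = H - 6 = -6 + H)
X = 2949 (X = (-6 - 3) - 87*(-34) = -9 + 2958 = 2949)
X + Z(-215, -147) = 2949 - 147 = 2802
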